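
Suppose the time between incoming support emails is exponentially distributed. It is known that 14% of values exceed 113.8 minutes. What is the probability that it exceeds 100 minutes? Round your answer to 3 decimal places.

0.178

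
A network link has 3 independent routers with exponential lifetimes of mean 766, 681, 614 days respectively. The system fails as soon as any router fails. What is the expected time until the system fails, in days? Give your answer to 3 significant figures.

The first failure time is exponential with rate Σλ_i = 1/766 + 1/681 + 1/614 = 0.00440258 per day.
E[min] = 1/Σλ = 1/0.00440258 = 227.14 days.

227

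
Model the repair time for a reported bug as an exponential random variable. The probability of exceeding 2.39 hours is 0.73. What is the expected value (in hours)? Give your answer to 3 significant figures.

7.59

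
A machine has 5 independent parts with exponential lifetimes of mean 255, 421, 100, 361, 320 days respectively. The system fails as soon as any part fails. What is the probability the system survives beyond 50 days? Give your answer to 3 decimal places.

0.330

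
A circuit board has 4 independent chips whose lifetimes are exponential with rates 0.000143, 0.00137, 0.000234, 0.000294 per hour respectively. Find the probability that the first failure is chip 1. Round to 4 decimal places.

The time to first failure is exponential with rate Σλ = 0.000143 + 0.00137 + 0.000234 + 0.000294 = 0.002041.
P(chip 1 first) = λ_1/Σλ = 0.000143/0.002041 ≈ 0.0701.

0.0701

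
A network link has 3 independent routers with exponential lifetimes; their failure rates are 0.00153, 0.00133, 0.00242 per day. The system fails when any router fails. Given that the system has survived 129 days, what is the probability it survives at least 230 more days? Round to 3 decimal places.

0.297

Time to first failure ~ Exp(Σλ) with Σλ = 0.00528.
By memorylessness, P(T > 129+230 | T > 129) = P(T > 230) = e^(−0.00528·230) ≈ 0.297.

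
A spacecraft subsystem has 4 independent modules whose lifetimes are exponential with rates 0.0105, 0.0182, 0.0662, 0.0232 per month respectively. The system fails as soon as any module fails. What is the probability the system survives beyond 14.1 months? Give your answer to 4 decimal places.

The time to first failure is exponential with rate Σλ = 0.0105 + 0.0182 + 0.0662 + 0.0232 = 0.1181.
P(min > 14.1) = e^(−0.1181·14.1) = e^(−1.6652) ≈ 0.1892.

0.1892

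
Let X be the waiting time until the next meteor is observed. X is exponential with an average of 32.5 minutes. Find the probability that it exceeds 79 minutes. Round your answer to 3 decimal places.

The rate is λ = 1/32.5 = 0.0307692 per minute.
P(X > 79) = e^(−λ·79) = e^(−2.4308) ≈ 0.088.

0.088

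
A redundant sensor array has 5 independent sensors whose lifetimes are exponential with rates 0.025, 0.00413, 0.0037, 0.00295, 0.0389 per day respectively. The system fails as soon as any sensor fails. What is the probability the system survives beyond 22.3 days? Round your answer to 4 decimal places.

0.1891

The time to first failure is exponential with rate Σλ = 0.025 + 0.00413 + 0.0037 + 0.00295 + 0.0389 = 0.07468.
P(min > 22.3) = e^(−0.07468·22.3) = e^(−1.6654) ≈ 0.1891.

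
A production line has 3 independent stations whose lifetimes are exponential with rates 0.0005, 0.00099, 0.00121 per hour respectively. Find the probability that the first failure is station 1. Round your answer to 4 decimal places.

The time to first failure is exponential with rate Σλ = 0.0005 + 0.00099 + 0.00121 = 0.0027.
P(station 1 first) = λ_1/Σλ = 0.0005/0.0027 ≈ 0.1852.

0.1852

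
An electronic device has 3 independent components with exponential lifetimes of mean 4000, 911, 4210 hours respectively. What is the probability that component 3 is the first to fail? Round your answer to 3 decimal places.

0.150

Rates: λ_i = 1/mean_i → 0.00025, 0.00109769, 0.00023753; Σλ = 0.00158522.
P(component 3 first) = λ_3/Σλ = 0.00023753/0.00158522 ≈ 0.150.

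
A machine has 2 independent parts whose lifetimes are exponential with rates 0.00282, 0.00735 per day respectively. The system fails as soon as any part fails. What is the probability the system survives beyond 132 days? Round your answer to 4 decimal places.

0.2612

The time to first failure is exponential with rate Σλ = 0.00282 + 0.00735 = 0.01017.
P(min > 132) = e^(−0.01017·132) = e^(−1.3424) ≈ 0.2612.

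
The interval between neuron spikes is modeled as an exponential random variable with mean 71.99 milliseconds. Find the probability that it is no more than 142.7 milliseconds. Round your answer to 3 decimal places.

0.862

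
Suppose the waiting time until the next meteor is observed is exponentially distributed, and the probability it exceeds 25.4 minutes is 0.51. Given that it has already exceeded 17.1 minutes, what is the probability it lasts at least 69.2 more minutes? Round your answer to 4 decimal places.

From e^(−λ·25.4) = 0.51, λ = −ln(0.51)/25.4 = 0.0265096.
Memoryless: P(X > 17.1+69.2 | X > 17.1) = P(X > 69.2) = e^(−0.0265096·69.2) ≈ 0.1597.

0.1597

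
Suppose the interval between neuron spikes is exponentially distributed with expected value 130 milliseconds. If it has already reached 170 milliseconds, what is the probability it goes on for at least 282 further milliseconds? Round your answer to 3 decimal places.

0.114

The rate is λ = 1/130 = 0.00769231 per millisecond.
P(X > s+t | X > s) = e^(−λ(s+t))/e^(−λs) = e^(−λt), independent of s = 170.
P(X > 282) = e^(−2.1692) ≈ 0.114.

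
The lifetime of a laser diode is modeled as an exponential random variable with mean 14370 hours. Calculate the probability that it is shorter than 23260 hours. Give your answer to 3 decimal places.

0.802

The rate is λ = 1/14370 = 0.0000695894 per hour.
P(X ≤ 23260) = 1 − e^(−λ·23260) = 1 − e^(−1.6186) ≈ 0.802.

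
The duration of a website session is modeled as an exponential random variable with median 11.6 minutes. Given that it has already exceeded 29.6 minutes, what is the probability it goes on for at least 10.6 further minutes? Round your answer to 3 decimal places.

For an exponential, median = ln(2)/λ, so λ = ln 2 / 11.6 = 0.0597541 per minute.
The exponential is memoryless, so the remaining time is again Exp(λ): the condition X > 29.6 is irrelevant.
P(X > 10.6) = e^(−0.63339) ≈ 0.531.

0.531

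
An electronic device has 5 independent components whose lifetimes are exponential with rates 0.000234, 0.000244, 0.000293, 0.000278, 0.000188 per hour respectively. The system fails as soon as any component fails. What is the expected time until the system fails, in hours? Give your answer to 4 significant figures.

808.4

The time to first failure is exponential with rate Σλ = 0.000234 + 0.000244 + 0.000293 + 0.000278 + 0.000188 = 0.001237.
E[min] = 1/Σλ = 1/0.001237 = 808.407 hours.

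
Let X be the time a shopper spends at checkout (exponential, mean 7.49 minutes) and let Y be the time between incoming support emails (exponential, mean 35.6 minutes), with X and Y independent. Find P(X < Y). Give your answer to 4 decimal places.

0.8262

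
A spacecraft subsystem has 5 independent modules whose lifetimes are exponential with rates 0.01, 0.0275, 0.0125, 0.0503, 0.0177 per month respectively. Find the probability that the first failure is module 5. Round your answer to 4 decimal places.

0.1500

The time to first failure is exponential with rate Σλ = 0.01 + 0.0275 + 0.0125 + 0.0503 + 0.0177 = 0.118.
P(module 5 first) = λ_5/Σλ = 0.0177/0.118 ≈ 0.1500.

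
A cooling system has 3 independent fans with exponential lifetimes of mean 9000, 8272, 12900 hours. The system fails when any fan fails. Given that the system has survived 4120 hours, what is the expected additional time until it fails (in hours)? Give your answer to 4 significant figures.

First-failure rate Σλ = 1/9000 + 1/8272 + 1/12900 = 0.00030952.
By memorylessness the expected residual is 1/Σλ = 3230.81 hours, regardless of the 4120 already elapsed.

3231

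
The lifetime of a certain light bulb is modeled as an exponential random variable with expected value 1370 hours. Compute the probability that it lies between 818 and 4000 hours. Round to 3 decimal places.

0.496

The rate is λ = 1/1370 = 0.000729927 per hour.
P(818 < X < 4000) = e^(−λ·818) − e^(−λ·4000) = 0.55042 − 0.05395 ≈ 0.496.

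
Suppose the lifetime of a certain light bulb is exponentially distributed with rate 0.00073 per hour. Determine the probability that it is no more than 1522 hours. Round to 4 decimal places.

0.6708

P(X ≤ 1522) = 1 − e^(−λ·1522) = 1 − e^(−1.1111) ≈ 0.6708.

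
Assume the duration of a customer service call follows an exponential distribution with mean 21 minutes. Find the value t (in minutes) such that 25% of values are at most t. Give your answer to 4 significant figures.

6.041

The rate is λ = 1/21 = 0.047619 per minute.
Set 1 − e^(−λt) = 0.25, so t = −ln(0.75)/λ = 0.28768/0.047619 ≈ 6.04132 minutes.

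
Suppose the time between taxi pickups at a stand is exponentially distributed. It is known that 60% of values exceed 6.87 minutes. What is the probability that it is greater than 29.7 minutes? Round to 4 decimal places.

e^(−λ·6.87) = 0.60 ⇒ λ = −ln(0.60)/6.87 = 0.074356.
P(X > 29.7) = e^(−0.074356·29.7) = e^(−2.2084) ≈ 0.1099.

0.1099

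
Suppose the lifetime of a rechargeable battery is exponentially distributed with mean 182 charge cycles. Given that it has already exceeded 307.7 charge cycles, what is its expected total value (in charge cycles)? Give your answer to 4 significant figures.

489.7

The rate is λ = 1/182 = 0.00549451 per charge cycle.
By memorylessness, E[X | X > 307.7] = 307.7 + 1/λ = 307.7 + 182 = 489.7 charge cycles.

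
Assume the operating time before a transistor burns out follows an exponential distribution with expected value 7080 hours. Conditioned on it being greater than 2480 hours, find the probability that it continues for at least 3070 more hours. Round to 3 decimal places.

0.648

The rate is λ = 1/7080 = 0.000141243 per hour.
The exponential is memoryless, so the remaining time is again Exp(λ): the condition X > 2480 is irrelevant.
P(X > 3070) = e^(−0.43362) ≈ 0.648.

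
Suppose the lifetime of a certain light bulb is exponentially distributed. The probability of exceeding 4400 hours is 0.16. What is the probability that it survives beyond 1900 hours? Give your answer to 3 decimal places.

0.453

e^(−λ·4400) = 0.16 ⇒ λ = −ln(0.16)/4400 = 0.000416496.
P(X > 1900) = e^(−0.000416496·1900) = e^(−0.79134) ≈ 0.453.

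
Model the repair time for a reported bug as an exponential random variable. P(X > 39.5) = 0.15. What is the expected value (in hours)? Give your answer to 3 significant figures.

20.8

e^(−λ·39.5) = 0.15 ⇒ λ = −ln(0.15)/39.5 = 0.0480284.
Mean = 1/λ = 20.821 hours.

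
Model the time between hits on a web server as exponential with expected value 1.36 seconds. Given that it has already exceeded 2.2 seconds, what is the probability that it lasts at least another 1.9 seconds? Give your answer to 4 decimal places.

The rate is λ = 1/1.36 = 0.735294 per second.
The exponential is memoryless, so the remaining time is again Exp(λ): the condition X > 2.2 is irrelevant.
P(X > 1.9) = e^(−1.3971) ≈ 0.2473.

0.2473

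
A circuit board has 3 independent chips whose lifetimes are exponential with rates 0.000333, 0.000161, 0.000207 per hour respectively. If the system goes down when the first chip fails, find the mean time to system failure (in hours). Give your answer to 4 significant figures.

The time to first failure is exponential with rate Σλ = 0.000333 + 0.000161 + 0.000207 = 0.000701.
E[min] = 1/Σλ = 1/0.000701 = 1426.53 hours.

1427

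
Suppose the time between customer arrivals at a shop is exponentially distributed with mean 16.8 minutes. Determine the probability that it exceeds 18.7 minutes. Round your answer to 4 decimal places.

The rate is λ = 1/16.8 = 0.0595238 per minute.
P(X > 18.7) = e^(−λ·18.7) = e^(−1.1131) ≈ 0.3285.

0.3285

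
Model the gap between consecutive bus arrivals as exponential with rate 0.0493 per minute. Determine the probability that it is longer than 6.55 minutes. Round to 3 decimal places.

P(X > 6.55) = e^(−λ·6.55) = e^(−0.32291) ≈ 0.724.

0.724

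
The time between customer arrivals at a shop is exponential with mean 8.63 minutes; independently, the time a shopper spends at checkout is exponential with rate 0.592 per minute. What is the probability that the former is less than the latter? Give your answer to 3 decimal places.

λ_1 = 1/8.63 = 0.115875, λ_2 = 0.592.
For independent exponentials, P(the former < the latter) = λ_1/(λ_1+λ_2) = 0.115875/0.707875 ≈ 0.164.

0.164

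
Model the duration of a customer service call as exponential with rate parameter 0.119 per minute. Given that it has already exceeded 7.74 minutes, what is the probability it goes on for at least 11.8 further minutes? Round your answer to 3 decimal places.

0.246

The exponential is memoryless, so the remaining time is again Exp(λ): the condition X > 7.74 is irrelevant.
P(X > 11.8) = e^(−1.4042) ≈ 0.246.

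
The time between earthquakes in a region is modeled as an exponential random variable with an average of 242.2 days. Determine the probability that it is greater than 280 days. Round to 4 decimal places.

0.3147

The rate is λ = 1/242.2 = 0.00412882 per day.
P(X > 280) = e^(−λ·280) = e^(−1.1561) ≈ 0.3147.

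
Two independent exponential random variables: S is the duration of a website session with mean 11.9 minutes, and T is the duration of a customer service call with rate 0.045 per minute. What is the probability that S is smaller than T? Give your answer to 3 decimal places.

λ_1 = 1/11.9 = 0.0840336, λ_2 = 0.045.
For independent exponentials, P(S < T) = λ_1/(λ_1+λ_2) = 0.0840336/0.129034 ≈ 0.651.

0.651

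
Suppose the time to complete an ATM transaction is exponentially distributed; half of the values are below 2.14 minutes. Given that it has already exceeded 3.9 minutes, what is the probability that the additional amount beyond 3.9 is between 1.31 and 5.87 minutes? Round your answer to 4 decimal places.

0.5048

For an exponential, median = ln(2)/λ, so λ = ln 2 / 2.14 = 0.323901 per minute.
Memoryless: the residual past 3.9 is again Exp(λ).
P(1.31 < residual < 5.87) = e^(−λ·1.31) − e^(−λ·5.87) = 0.65422 − 0.14937 ≈ 0.5048.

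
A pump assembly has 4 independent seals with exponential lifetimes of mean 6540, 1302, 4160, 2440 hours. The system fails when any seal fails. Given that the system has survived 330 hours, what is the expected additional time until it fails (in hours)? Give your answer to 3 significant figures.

636

First-failure rate Σλ = 1/6540 + 1/1302 + 1/4160 + 1/2440 = 0.00157118.
By memorylessness the expected residual is 1/Σλ = 636.466 hours, regardless of the 330 already elapsed.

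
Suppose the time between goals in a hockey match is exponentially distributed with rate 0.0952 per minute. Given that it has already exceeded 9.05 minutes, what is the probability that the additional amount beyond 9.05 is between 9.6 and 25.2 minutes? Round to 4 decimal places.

Memoryless: the residual past 9.05 is again Exp(λ).
P(9.6 < residual < 25.2) = e^(−λ·9.6) − e^(−λ·25.2) = 0.40095 − 0.09081 ≈ 0.3101.

0.3101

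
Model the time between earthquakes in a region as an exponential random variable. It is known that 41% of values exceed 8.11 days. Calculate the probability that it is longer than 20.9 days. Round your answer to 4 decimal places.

e^(−λ·8.11) = 0.41 ⇒ λ = −ln(0.41)/8.11 = 0.109938.
P(X > 20.9) = e^(−0.109938·20.9) = e^(−2.2977) ≈ 0.1005.

0.1005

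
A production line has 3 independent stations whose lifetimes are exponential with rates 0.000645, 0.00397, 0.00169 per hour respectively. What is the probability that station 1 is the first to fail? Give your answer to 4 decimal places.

The time to first failure is exponential with rate Σλ = 0.000645 + 0.00397 + 0.00169 = 0.006305.
P(station 1 first) = λ_1/Σλ = 0.000645/0.006305 ≈ 0.1023.

0.1023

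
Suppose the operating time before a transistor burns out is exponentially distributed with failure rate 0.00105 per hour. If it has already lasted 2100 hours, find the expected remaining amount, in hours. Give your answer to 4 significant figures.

By memorylessness, the remaining amount past any threshold is again Exp(λ) with mean 1/λ = 952.381 hours.

952.4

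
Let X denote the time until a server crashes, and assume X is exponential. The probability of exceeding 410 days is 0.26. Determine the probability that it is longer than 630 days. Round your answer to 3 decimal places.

0.126

e^(−λ·410) = 0.26 ⇒ λ = −ln(0.26)/410 = 0.00328555.
P(X > 630) = e^(−0.00328555·630) = e^(−2.0699) ≈ 0.126.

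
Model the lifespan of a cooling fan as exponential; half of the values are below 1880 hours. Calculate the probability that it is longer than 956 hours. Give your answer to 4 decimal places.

0.7029

For an exponential, median = ln(2)/λ, so λ = ln 2 / 1880 = 0.000368695 per hour.
P(X > 956) = e^(−λ·956) = e^(−0.35247) ≈ 0.7029.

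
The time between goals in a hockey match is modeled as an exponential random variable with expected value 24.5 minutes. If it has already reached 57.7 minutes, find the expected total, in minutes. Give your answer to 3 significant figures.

The rate is λ = 1/24.5 = 0.0408163 per minute.
By memorylessness, E[X | X > 57.7] = 57.7 + 1/λ = 57.7 + 24.5 = 82.2 minutes.

82.2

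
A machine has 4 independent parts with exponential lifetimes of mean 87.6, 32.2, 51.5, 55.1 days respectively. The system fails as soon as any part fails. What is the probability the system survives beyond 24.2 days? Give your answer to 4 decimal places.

The first failure time is exponential with rate Σλ_i = 1/87.6 + 1/32.2 + 1/51.5 + 1/55.1 = 0.0800377 per day.
P(min > 24.2) = e^(−0.0800377·24.2) = e^(−1.9369) ≈ 0.1441.

0.1441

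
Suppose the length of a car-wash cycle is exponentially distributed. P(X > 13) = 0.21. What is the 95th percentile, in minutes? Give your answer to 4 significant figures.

24.95

e^(−λ·13) = 0.21 ⇒ λ = −ln(0.21)/13 = 0.12005.
95th percentile: 1 − e^(−λt) = 0.95, t = −ln(0.05)/λ = 24.9541 minutes.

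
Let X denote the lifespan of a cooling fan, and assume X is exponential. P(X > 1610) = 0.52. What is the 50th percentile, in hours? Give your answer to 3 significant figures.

1710

e^(−λ·1610) = 0.52 ⇒ λ = −ln(0.52)/1610 = 0.000406166.
50th percentile: 1 − e^(−λt) = 0.5, t = −ln(0.5)/λ = 1706.56 hours.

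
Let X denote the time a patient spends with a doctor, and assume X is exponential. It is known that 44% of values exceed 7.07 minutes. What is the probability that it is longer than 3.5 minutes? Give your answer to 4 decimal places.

e^(−λ·7.07) = 0.44 ⇒ λ = −ln(0.44)/7.07 = 0.116122.
P(X > 3.5) = e^(−0.116122·3.5) = e^(−0.40643) ≈ 0.6660.

0.6660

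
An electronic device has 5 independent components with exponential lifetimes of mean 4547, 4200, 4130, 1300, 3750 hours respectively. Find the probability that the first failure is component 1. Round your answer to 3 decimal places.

Rates: λ_i = 1/mean_i → 0.000219925, 0.000238095, 0.000242131, 0.000769231, 0.000266667; Σλ = 0.00173605.
P(component 1 first) = λ_1/Σλ = 0.000219925/0.00173605 ≈ 0.127.

0.127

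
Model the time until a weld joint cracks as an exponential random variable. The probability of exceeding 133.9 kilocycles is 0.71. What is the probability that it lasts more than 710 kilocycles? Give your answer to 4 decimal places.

e^(−λ·133.9) = 0.71 ⇒ λ = −ln(0.71)/133.9 = 0.00255781.
P(X > 710) = e^(−0.00255781·710) = e^(−1.816) ≈ 0.1627.

0.1627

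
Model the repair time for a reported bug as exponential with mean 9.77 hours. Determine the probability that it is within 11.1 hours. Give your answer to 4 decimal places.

0.6789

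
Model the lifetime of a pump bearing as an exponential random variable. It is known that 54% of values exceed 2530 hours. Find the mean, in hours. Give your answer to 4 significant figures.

4106

e^(−λ·2530) = 0.54 ⇒ λ = −ln(0.54)/2530 = 0.000243552.
Mean = 1/λ = 4105.9 hours.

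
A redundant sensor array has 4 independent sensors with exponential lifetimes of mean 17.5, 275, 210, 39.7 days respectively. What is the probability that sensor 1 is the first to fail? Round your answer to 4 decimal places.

Rates: λ_i = 1/mean_i → 0.0571429, 0.00363636, 0.0047619, 0.0251889; Σλ = 0.09073.
P(sensor 1 first) = λ_1/Σλ = 0.0571429/0.09073 ≈ 0.6298.

0.6298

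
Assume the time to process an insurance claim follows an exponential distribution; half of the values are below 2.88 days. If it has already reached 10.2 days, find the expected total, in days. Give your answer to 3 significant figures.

14.4

For an exponential, median = ln(2)/λ, so λ = ln 2 / 2.88 = 0.240676 per day.
By memorylessness, E[X | X > 10.2] = 10.2 + 1/λ = 10.2 + 4.15496 = 14.355 days.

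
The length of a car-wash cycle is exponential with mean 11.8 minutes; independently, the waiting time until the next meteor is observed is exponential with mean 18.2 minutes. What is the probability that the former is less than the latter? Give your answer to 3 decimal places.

0.607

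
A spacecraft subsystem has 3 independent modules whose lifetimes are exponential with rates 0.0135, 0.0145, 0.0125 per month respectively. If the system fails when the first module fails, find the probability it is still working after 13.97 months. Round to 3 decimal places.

The time to first failure is exponential with rate Σλ = 0.0135 + 0.0145 + 0.0125 = 0.0405.
P(min > 13.97) = e^(−0.0405·13.97) = e^(−0.56579) ≈ 0.568.

0.568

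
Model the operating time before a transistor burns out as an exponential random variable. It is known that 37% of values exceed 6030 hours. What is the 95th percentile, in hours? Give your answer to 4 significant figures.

e^(−λ·6030) = 0.37 ⇒ λ = −ln(0.37)/6030 = 0.000164884.
95th percentile: 1 − e^(−λt) = 0.95, t = −ln(0.05)/λ = 18168.7 hours.

18170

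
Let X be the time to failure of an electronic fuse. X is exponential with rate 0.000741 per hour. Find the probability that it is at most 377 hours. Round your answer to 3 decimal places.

P(X ≤ 377) = 1 − e^(−λ·377) = 1 − e^(−0.27936) ≈ 0.244.

0.244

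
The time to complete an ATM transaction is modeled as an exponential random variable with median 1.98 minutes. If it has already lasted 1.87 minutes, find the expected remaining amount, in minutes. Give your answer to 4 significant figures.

2.857

For an exponential, median = ln(2)/λ, so λ = ln 2 / 1.98 = 0.350074 per minute.
By memorylessness, the remaining amount past any threshold is again Exp(λ) with mean 1/λ = 2.85654 minutes.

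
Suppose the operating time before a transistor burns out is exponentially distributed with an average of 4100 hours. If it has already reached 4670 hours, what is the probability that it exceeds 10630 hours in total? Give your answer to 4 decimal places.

0.2337

The rate is λ = 1/4100 = 0.000243902 per hour.
By the memoryless property, P(X > 4670+5960 | X > 4670) = P(X > 5960).
P(X > 5960) = e^(−1.4537) ≈ 0.2337.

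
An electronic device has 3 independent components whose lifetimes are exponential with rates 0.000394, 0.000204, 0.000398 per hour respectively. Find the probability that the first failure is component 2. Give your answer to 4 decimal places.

0.2048

The time to first failure is exponential with rate Σλ = 0.000394 + 0.000204 + 0.000398 = 0.000996.
P(component 2 first) = λ_2/Σλ = 0.000204/0.000996 ≈ 0.2048.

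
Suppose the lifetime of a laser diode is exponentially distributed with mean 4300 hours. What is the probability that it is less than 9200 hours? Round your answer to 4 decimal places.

The rate is λ = 1/4300 = 0.000232558 per hour.
P(X ≤ 9200) = 1 − e^(−λ·9200) = 1 − e^(−2.1395) ≈ 0.8823.

0.8823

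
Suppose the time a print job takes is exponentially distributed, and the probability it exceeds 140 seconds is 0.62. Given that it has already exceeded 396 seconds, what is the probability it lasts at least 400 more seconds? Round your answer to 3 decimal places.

From e^(−λ·140) = 0.62, λ = −ln(0.62)/140 = 0.00341454.
Memoryless: P(X > 396+400 | X > 396) = P(X > 400) = e^(−0.00341454·400) ≈ 0.255.

0.255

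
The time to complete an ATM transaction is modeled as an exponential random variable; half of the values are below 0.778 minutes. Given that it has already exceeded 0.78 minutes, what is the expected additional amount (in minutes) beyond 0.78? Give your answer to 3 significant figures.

For an exponential, median = ln(2)/λ, so λ = ln 2 / 0.778 = 0.890935 per minute.
By memorylessness, the remaining amount past any threshold is again Exp(λ) with mean 1/λ = 1.12242 minutes.

1.12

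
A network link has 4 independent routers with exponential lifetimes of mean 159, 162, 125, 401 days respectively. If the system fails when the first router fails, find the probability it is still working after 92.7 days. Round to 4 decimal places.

The first failure time is exponential with rate Σλ_i = 1/159 + 1/162 + 1/125 + 1/401 = 0.0229559 per day.
P(min > 92.7) = e^(−0.0229559·92.7) = e^(−2.128) ≈ 0.1191.

0.1191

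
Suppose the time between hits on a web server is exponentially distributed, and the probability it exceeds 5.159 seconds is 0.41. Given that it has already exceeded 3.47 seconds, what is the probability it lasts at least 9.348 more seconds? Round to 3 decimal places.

From e^(−λ·5.159) = 0.41, λ = −ln(0.41)/5.159 = 0.172824.
Memoryless: P(X > 3.47+9.348 | X > 3.47) = P(X > 9.348) = e^(−0.172824·9.348) ≈ 0.199.

0.199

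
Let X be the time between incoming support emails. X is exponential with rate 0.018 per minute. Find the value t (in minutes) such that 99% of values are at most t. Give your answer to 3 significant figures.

Set 1 − e^(−λt) = 0.99, so t = −ln(0.01)/λ = 4.6052/0.018 ≈ 255.843 minutes.

256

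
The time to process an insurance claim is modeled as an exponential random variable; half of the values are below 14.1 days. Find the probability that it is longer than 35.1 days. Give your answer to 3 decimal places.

For an exponential, median = ln(2)/λ, so λ = ln 2 / 14.1 = 0.0491594 per day.
P(X > 35.1) = e^(−λ·35.1) = e^(−1.7255) ≈ 0.178.

0.178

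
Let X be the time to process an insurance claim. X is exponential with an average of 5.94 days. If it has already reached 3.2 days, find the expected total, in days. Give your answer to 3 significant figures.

The rate is λ = 1/5.94 = 0.16835 per day.
By memorylessness, E[X | X > 3.2] = 3.2 + 1/λ = 3.2 + 5.94 = 9.14 days.

9.14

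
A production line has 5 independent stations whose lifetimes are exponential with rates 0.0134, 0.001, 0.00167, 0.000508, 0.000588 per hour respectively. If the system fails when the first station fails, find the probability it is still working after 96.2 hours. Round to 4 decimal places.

0.1918

The time to first failure is exponential with rate Σλ = 0.0134 + 0.001 + 0.00167 + 0.000508 + 0.000588 = 0.017166.
P(min > 96.2) = e^(−0.017166·96.2) = e^(−1.6514) ≈ 0.1918.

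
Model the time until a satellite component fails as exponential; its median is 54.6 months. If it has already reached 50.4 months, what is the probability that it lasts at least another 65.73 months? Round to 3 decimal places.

0.434

For an exponential, median = ln(2)/λ, so λ = ln 2 / 54.6 = 0.012695 per month.
The exponential is memoryless, so the remaining time is again Exp(λ): the condition X > 50.4 is irrelevant.
P(X > 65.73) = e^(−0.83444) ≈ 0.434.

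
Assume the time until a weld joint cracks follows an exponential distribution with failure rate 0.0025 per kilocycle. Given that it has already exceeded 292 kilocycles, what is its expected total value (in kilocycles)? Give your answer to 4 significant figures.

692.0

By memorylessness, E[X | X > 292] = 292 + 1/λ = 292 + 400 = 692 kilocycles.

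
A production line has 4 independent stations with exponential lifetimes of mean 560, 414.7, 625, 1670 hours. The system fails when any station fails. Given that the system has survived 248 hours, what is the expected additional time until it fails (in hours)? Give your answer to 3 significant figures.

156

First-failure rate Σλ = 1/560 + 1/414.7 + 1/625 + 1/1670 = 0.0063959.
By memorylessness the expected residual is 1/Σλ = 156.35 hours, regardless of the 248 already elapsed.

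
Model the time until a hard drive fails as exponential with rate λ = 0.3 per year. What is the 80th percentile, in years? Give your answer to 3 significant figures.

Set 1 − e^(−λt) = 0.8, so t = −ln(0.2)/λ = 1.6094/0.3 ≈ 5.36479 years.

5.36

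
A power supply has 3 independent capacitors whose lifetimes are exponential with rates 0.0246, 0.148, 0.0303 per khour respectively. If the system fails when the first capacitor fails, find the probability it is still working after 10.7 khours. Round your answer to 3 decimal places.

The time to first failure is exponential with rate Σλ = 0.0246 + 0.148 + 0.0303 = 0.2029.
P(min > 10.7) = e^(−0.2029·10.7) = e^(−2.171) ≈ 0.114.

0.114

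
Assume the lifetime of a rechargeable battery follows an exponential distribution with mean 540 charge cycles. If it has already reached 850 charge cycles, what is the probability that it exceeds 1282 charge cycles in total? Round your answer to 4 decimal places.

The rate is λ = 1/540 = 0.00185185 per charge cycle.
P(X > s+t | X > s) = e^(−λ(s+t))/e^(−λs) = e^(−λt), independent of s = 850.
P(X > 432) = e^(−0.8) ≈ 0.4493.

0.4493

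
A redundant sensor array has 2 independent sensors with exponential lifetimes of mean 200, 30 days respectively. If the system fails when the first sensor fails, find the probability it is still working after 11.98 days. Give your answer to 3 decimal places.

0.632

The first failure time is exponential with rate Σλ_i = 1/200 + 1/30 = 0.0383333 per day.
P(min > 11.98) = e^(−0.0383333·11.98) = e^(−0.45923) ≈ 0.632.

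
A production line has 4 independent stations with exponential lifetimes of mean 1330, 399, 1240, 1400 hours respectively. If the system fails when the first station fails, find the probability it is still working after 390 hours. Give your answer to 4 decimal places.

0.1551

The first failure time is exponential with rate Σλ_i = 1/1330 + 1/399 + 1/1240 + 1/1400 = 0.00477888 per hour.
P(min > 390) = e^(−0.00477888·390) = e^(−1.8638) ≈ 0.1551.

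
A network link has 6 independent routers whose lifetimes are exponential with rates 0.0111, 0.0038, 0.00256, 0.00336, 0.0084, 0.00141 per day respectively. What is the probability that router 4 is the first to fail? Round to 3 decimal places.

0.110

The time to first failure is exponential with rate Σλ = 0.0111 + 0.0038 + 0.00256 + 0.00336 + 0.0084 + 0.00141 = 0.03063.
P(router 4 first) = λ_4/Σλ = 0.00336/0.03063 ≈ 0.110.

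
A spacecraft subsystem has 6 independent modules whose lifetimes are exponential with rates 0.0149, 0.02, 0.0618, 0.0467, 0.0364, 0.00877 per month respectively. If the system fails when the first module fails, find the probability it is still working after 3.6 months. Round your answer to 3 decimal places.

0.507

The time to first failure is exponential with rate Σλ = 0.0149 + 0.02 + 0.0618 + 0.0467 + 0.0364 + 0.00877 = 0.18857.
P(min > 3.6) = e^(−0.18857·3.6) = e^(−0.67885) ≈ 0.507.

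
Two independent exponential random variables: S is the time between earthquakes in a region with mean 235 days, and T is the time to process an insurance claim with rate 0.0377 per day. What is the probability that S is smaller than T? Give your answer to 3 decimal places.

λ_1 = 1/235 = 0.00425532, λ_2 = 0.0377.
For independent exponentials, P(S < T) = λ_1/(λ_1+λ_2) = 0.00425532/0.0419553 ≈ 0.101.

0.101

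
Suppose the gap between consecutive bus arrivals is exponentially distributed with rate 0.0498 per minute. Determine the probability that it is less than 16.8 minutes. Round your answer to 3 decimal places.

0.567

P(X ≤ 16.8) = 1 − e^(−λ·16.8) = 1 − e^(−0.83664) ≈ 0.567.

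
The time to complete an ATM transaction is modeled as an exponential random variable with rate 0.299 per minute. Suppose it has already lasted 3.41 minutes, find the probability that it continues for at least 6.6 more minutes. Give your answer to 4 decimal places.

By the memoryless property, P(X > 3.41+6.6 | X > 3.41) = P(X > 6.6).
P(X > 6.6) = e^(−1.9734) ≈ 0.1390.

0.1390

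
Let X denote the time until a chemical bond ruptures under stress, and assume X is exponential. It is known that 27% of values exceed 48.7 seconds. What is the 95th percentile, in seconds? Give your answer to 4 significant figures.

e^(−λ·48.7) = 0.27 ⇒ λ = −ln(0.27)/48.7 = 0.0268857.
95th percentile: 1 − e^(−λt) = 0.95, t = −ln(0.05)/λ = 111.425 seconds.

111.4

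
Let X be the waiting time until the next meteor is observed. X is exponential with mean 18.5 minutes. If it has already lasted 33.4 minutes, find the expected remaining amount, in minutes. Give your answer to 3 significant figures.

18.5

The rate is λ = 1/18.5 = 0.0540541 per minute.
By memorylessness, the remaining amount past any threshold is again Exp(λ) with mean 1/λ = 18.5 minutes.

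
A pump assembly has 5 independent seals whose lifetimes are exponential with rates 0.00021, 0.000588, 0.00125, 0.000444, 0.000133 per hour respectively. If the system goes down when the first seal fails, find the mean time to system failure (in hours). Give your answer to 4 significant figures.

381.0

The time to first failure is exponential with rate Σλ = 0.00021 + 0.000588 + 0.00125 + 0.000444 + 0.000133 = 0.002625.
E[min] = 1/Σλ = 1/0.002625 = 380.952 hours.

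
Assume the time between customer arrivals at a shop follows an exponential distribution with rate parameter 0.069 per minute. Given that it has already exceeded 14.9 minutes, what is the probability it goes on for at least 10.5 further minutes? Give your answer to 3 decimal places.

0.485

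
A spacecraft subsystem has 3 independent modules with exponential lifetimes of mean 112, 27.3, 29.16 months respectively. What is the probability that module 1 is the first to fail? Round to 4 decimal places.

0.1118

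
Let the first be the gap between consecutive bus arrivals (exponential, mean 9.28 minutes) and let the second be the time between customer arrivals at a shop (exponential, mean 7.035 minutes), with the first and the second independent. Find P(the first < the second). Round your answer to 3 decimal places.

0.431

λ_1 = 1/9.28 = 0.107759, λ_2 = 1/7.035 = 0.142146.
For independent exponentials, P(the first < the second) = λ_1/(λ_1+λ_2) = 0.107759/0.249905 ≈ 0.431.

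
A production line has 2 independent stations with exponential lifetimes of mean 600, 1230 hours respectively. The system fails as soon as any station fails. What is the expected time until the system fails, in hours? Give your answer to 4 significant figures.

The first failure time is exponential with rate Σλ_i = 1/600 + 1/1230 = 0.00247967 per hour.
E[min] = 1/Σλ = 1/0.00247967 = 403.279 hours.

403.3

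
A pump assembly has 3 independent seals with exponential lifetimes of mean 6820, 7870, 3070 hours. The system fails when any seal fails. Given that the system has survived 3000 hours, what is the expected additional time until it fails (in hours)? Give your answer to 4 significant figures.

First-failure rate Σλ = 1/6820 + 1/7870 + 1/3070 = 0.000599425.
By memorylessness the expected residual is 1/Σλ = 1668.26 hours, regardless of the 3000 already elapsed.

1668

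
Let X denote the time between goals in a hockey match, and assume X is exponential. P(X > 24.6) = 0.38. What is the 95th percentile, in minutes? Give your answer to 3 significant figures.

e^(−λ·24.6) = 0.38 ⇒ λ = −ln(0.38)/24.6 = 0.0393327.
95th percentile: 1 − e^(−λt) = 0.95, t = −ln(0.05)/λ = 76.1639 minutes.

76.2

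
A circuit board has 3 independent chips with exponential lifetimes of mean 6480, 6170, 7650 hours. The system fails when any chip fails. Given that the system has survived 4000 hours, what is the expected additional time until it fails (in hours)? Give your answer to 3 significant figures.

2240

First-failure rate Σλ = 1/6480 + 1/6170 + 1/7650 = 0.000447114.
By memorylessness the expected residual is 1/Σλ = 2236.56 hours, regardless of the 4000 already elapsed.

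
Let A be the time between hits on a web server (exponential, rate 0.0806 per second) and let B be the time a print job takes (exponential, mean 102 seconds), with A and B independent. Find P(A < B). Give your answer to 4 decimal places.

λ_1 = 0.0806, λ_2 = 1/102 = 0.00980392.
For independent exponentials, P(A < B) = λ_1/(λ_1+λ_2) = 0.0806/0.0904039 ≈ 0.8916.

0.8916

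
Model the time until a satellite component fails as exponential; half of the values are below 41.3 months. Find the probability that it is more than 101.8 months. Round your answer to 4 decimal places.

For an exponential, median = ln(2)/λ, so λ = ln 2 / 41.3 = 0.0167832 per month.
P(X > 101.8) = e^(−λ·101.8) = e^(−1.7085) ≈ 0.1811.

0.1811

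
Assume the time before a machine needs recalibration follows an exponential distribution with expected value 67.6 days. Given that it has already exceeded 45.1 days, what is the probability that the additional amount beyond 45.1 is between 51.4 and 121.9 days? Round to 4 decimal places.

0.3027

The rate is λ = 1/67.6 = 0.0147929 per day.
Memoryless: the residual past 45.1 is again Exp(λ).
P(51.4 < residual < 121.9) = e^(−λ·51.4) − e^(−λ·121.9) = 0.46750 − 0.16476 ≈ 0.3027.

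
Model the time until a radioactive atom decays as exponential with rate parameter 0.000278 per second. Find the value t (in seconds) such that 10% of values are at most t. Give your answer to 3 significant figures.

379

Set 1 − e^(−λt) = 0.1, so t = −ln(0.9)/λ = 0.10536/0.000278 ≈ 378.995 seconds.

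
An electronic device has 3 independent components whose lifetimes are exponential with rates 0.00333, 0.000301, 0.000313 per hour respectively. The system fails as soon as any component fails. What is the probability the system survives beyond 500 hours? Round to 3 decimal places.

0.139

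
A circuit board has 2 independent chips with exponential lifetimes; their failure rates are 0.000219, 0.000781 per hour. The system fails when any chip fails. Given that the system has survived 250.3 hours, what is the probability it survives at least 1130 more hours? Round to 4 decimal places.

Time to first failure ~ Exp(Σλ) with Σλ = 0.001.
By memorylessness, P(T > 250.3+1130 | T > 250.3) = P(T > 1130) = e^(−0.001·1130) ≈ 0.3230.

0.3230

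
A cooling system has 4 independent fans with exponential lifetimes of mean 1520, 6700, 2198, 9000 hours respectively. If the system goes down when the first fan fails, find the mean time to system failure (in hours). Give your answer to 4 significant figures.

728.2

The first failure time is exponential with rate Σλ_i = 1/1520 + 1/6700 + 1/2198 + 1/9000 = 0.00137322 per hour.
E[min] = 1/Σλ = 1/0.00137322 = 728.216 hours.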